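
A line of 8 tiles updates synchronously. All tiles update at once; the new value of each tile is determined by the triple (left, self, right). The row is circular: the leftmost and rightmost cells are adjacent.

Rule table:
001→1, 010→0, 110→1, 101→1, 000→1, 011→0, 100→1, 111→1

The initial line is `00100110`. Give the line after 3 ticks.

11110110

11011011
11101101
11110110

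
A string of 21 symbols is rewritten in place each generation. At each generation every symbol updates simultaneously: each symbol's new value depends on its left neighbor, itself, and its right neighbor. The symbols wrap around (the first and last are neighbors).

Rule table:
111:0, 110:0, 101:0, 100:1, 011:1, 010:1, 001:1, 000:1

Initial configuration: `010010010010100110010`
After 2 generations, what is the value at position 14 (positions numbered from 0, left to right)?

generation 1: 111111111110111101111
generation 2: 000000000000100001000
position 14 holds 0

0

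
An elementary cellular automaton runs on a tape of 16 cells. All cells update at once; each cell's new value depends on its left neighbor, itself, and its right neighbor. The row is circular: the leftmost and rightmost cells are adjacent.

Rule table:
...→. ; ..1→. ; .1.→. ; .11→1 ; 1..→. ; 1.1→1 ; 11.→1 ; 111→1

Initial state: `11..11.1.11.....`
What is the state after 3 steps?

11..1111111.....

11..111.111.....
11..1111111.....
11..1111111.....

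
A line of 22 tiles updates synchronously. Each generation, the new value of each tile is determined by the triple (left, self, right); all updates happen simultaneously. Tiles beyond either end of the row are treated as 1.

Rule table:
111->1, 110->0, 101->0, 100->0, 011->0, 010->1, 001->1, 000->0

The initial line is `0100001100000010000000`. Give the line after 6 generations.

0101000010000000100010

0100010000000110000001
0100110000001000000010
0101000000011000000110
0101000000100000001000
0101000001100000011001
0101000010000000100010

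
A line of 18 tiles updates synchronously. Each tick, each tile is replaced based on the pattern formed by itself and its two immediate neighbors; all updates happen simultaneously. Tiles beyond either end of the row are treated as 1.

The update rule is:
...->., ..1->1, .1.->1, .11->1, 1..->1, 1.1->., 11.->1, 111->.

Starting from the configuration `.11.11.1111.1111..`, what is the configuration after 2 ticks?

.11.11.1111.1111..

.11.11.1..1.1..111
.11.11.1111.1111..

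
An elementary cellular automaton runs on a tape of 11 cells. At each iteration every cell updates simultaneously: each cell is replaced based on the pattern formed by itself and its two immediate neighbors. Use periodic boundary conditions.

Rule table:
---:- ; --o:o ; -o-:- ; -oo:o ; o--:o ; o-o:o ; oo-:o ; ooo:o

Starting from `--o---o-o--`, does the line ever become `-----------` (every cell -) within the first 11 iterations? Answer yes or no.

no

-o-o-o-o-o-
o-o-o-o-o-o
oo-o-o-o-oo
ooo-o-o-ooo
oooo-o-oooo
ooooo-ooooo
ooooooooooo
ooooooooooo  (fixed point — unchanged through iteration 11)
iteration 11 is ooooooooooo, still not uniform -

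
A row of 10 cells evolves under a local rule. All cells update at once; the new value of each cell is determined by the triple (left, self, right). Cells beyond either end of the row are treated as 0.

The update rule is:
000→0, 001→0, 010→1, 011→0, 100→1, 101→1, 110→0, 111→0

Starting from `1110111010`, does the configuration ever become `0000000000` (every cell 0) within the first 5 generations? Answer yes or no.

no

generation 1: 0001000111
generation 2: 0001100000
generation 3: 0000010000
generation 4: 0000011000
generation 5: 0000000100
generation 5 is 0000000100, still not uniform 0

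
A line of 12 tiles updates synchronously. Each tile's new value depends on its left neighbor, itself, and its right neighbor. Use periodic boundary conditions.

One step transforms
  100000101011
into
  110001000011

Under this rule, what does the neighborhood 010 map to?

At position 6 the neighborhood is 010; the next row has 0 there.

0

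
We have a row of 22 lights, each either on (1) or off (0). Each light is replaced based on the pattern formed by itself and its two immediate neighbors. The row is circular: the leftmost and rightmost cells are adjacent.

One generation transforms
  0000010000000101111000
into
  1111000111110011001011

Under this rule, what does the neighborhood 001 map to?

At position 4 the neighborhood is 001; the next row has 0 there.

0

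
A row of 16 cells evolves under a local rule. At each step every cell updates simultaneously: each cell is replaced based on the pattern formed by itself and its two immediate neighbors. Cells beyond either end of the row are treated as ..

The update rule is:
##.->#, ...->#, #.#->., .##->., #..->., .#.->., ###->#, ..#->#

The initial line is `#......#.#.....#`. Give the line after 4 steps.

step 1: ..#####....####.
step 2: ##.####.###.###.
step 3: .#..###..##..##.
step 4: #..#.##.#.#.#.#.

#..#.##.#.#.#.#.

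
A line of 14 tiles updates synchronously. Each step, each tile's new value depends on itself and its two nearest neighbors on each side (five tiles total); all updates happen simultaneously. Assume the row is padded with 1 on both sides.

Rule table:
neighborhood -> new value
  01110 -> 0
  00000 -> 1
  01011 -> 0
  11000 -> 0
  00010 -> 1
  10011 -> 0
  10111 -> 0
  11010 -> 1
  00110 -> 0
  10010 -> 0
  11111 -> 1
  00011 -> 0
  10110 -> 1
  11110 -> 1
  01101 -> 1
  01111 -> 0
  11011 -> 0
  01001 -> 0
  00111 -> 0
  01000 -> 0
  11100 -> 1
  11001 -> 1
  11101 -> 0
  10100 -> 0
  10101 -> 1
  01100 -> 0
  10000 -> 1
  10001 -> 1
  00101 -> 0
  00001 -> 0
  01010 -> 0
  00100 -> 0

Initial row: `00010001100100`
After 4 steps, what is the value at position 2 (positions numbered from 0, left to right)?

0

01100100010000
01010001100100
11000100010000
11011001100100
position 2 holds 0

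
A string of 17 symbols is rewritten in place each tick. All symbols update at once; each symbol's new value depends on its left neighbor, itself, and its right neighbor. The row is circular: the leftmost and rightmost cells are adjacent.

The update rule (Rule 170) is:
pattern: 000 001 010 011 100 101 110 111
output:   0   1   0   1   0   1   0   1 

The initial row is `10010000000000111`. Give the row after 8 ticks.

tick 1: 00100000000001111
tick 2: 01000000000011110
tick 3: 10000000000111100
tick 4: 00000000001111001
tick 5: 00000000011110010
tick 6: 00000000111100100
tick 7: 00000001111001000
tick 8: 00000011110010000

00000011110010000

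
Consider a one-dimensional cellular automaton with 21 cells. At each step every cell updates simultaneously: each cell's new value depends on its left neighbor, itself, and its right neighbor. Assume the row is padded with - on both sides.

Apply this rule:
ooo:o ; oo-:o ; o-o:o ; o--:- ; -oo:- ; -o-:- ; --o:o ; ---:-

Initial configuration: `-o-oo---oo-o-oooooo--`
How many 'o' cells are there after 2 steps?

11

step 1: o-o-o--o-oo-o-ooooo--
step 2: -o-o--o-o-oo-o-oooo--
count of o: 11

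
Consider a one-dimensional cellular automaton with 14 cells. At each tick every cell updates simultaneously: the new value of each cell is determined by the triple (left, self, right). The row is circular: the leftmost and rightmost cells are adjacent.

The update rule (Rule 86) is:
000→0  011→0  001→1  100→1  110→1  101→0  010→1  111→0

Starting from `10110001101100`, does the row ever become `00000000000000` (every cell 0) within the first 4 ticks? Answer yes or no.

10011010100111
11101010111000
00101010001101
11101011010101
tick 4 is 11101011010101, still not uniform 0

no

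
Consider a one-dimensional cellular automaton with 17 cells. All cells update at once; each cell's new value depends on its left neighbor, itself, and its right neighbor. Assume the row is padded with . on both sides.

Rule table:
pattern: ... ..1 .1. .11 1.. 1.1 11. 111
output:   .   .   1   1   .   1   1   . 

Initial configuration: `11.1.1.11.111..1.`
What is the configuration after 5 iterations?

1.........1.1..1.

11111111111.1..1.
1.........111..1.
1.........1.1..1.
1.........111..1.  (repeats iteration 2; period 2)
iteration 5: 1.........1.1..1.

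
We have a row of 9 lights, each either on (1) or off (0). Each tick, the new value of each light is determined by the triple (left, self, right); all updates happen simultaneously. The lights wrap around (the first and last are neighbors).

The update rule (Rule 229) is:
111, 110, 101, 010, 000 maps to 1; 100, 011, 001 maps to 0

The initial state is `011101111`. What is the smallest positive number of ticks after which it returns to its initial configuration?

101110111
110111011
111011101
111101110
011110111
101111011
110111101
111011110
011101111

9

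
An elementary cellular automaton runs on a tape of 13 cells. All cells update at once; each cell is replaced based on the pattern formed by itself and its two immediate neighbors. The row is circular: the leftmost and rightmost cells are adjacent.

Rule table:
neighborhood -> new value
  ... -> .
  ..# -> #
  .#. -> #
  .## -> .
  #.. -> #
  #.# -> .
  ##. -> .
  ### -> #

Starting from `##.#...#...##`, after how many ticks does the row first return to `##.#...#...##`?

tick 1: #..##.###.#.#
tick 2: .##....#..#..
tick 3: #..#..######.
tick 4: ######.####..
tick 5: .####...##.##
tick 6: ..##.#.#.....
tick 7: .#...#.##....
tick 8: ###.##...#...
tick 9: .#....#.###.#
tick 10: .##..##..#..#
tick 11: ...##..######
tick 12: #.#..##.####.
tick 13: #.###....##..
tick 14: #..#.#..#..##
tick 15: .###.######.#
tick 16: ..#...####..#
tick 17: ####.#.##.###
tick 18: ###..#.....##
tick 19: ##.####...#.#
tick 20: #...##.#.##..
tick 21: ##.#...#...##

21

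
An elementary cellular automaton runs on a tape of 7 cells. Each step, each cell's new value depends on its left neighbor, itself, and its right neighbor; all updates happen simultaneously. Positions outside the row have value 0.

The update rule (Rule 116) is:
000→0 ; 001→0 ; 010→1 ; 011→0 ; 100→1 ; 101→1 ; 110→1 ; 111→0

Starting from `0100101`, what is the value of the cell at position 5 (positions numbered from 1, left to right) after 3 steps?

1

0110111
0011001
0001101
position 5 holds 1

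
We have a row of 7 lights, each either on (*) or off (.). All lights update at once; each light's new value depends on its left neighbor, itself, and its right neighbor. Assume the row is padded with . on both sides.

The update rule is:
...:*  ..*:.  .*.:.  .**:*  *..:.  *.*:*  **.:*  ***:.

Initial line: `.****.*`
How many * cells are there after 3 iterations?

.*..**.
....**.
***.**.
count of *: 5

5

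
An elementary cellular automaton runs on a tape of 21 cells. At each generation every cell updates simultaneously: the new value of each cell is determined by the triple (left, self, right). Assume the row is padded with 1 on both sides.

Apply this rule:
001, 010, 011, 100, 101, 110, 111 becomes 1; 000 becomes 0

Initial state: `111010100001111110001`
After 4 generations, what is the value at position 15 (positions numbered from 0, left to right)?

1

111111110011111111011
111111111111111111111
111111111111111111111  (fixed point — unchanged through generation 4)
position 15 holds 1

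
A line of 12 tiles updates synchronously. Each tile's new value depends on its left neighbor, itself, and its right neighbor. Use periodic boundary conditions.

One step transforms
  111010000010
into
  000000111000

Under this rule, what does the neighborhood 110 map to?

At position 2 the neighborhood is 110; the next row has 0 there.

0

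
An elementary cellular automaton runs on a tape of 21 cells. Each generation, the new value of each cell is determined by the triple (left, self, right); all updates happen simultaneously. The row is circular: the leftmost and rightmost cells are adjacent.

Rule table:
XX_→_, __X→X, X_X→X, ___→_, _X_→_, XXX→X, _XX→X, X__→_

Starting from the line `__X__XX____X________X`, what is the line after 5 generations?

generation 1: _X__XX____X________X_
generation 2: X__XX____X________X__
generation 3: __XX____X________X__X
generation 4: _XX____X________X__X_
generation 5: XX____X________X__X__

XX____X________X__X__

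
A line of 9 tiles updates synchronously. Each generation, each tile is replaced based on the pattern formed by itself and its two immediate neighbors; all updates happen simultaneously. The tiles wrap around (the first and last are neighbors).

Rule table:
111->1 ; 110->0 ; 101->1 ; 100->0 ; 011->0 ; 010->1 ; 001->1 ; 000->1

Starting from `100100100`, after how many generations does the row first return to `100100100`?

6

101101101
010010010
110110110
001001001
011011011
100100100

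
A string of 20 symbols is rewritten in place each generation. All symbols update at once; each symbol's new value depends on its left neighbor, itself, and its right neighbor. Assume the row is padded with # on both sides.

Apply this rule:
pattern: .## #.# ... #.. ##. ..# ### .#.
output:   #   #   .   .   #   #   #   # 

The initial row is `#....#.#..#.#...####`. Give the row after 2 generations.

#..##########.######

#...####.####..#####
#..##########.######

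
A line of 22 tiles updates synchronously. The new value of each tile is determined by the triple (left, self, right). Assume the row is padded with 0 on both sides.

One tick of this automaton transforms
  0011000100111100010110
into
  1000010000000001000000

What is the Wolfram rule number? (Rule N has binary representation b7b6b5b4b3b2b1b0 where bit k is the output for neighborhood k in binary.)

position 11: 111 → 0  (bit 7 = 0)
position 3: 110 → 0  (bit 6 = 0)
position 18: 101 → 0  (bit 5 = 0)
position 4: 100 → 0  (bit 4 = 0)
position 2: 011 → 0  (bit 3 = 0)
position 7: 010 → 0  (bit 2 = 0)
position 1: 001 → 0  (bit 1 = 0)
position 0: 000 → 1  (bit 0 = 1)
bits b7..b0 = 00000001 = 1

1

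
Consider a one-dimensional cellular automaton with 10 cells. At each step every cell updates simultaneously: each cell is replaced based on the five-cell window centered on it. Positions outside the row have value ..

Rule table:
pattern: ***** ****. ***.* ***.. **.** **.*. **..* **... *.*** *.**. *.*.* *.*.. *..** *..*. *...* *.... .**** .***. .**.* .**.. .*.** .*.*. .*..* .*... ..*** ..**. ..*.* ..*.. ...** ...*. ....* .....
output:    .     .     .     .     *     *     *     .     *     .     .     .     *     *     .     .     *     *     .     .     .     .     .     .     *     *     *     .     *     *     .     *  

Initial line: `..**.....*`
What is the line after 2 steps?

step 1: .**...*.*.
step 2: **...**...

**...**...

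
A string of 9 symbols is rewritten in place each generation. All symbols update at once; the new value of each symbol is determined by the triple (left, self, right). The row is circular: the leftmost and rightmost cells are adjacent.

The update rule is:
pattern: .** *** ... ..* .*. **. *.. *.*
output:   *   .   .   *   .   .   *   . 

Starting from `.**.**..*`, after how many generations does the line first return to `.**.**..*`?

.*..*.**.
*.**..*.*
..*.**..*
**..*.**.
*.**..*..
..*.**.**
**..*..*.
*.**.**..
..*..*.**
**.**..*.
*..*.**..
.**..*.**
.*.**..*.
*..*.**.*
.**..*..*
.*.**.**.
*..*..*.*
.**.**..*

18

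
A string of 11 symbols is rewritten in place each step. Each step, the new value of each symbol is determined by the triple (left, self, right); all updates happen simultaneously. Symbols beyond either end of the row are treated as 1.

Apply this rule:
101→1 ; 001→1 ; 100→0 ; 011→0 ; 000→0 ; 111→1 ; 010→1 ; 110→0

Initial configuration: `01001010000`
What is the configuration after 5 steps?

01100011101

step 1: 11011110001
step 2: 10101100010
step 3: 01110000111
step 4: 10100001011
step 5: 01100011101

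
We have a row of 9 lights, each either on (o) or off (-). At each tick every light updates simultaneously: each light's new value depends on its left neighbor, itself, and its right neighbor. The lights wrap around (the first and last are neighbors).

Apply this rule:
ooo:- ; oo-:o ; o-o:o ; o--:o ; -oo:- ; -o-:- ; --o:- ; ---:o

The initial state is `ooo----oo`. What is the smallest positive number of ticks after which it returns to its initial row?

--oooo---
o----oooo
oooo-----
---ooooo-
oo-----oo
-ooooo---
-----oooo
oooo----o
---oooo--
oo----ooo
-oooo----
----ooooo
ooo-----o
--ooooo--
o-----ooo
ooooo----
----oooo-
ooo----oo

18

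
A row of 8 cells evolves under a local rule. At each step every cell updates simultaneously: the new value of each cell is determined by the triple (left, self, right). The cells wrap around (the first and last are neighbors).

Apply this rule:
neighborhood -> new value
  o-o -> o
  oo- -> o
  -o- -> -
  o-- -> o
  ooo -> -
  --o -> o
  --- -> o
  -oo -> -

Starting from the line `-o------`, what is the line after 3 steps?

-ooooooo

o-oooooo
oo------
-ooooooo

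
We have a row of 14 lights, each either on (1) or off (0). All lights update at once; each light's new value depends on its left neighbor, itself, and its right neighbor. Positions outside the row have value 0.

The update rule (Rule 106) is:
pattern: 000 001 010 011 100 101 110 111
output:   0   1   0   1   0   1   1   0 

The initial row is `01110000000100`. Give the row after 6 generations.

generation 1: 11010000001000
generation 2: 11100000010000
generation 3: 10100000100000
generation 4: 01000001000000
generation 5: 10000010000000
generation 6: 00000100000000

00000100000000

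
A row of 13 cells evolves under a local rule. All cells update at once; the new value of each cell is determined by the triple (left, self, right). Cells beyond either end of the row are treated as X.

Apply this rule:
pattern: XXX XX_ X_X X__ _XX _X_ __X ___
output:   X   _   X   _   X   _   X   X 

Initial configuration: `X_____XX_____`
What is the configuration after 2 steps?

_XXXXX__XXXXX

step 1: __XXXXX__XXXX
step 2: _XXXXX__XXXXX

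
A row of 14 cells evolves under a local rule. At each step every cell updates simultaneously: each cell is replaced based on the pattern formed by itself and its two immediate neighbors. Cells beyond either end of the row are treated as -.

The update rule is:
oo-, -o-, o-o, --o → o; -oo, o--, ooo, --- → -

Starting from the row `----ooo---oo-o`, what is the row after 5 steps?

--oo-oooo--ooo

---o--o--o-ooo
--oo-oo-ooo--o
-o-oo-oo--o-oo
ooo-oo-o-ooo-o
--oo-oooo--ooo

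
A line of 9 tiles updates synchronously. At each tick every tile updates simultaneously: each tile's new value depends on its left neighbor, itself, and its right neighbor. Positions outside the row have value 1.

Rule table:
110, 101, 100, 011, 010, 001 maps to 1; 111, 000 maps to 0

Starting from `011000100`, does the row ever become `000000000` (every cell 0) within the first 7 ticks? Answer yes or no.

yes

111101111
000111000
101101101
111111111
000000000
all cells are 0 at tick 5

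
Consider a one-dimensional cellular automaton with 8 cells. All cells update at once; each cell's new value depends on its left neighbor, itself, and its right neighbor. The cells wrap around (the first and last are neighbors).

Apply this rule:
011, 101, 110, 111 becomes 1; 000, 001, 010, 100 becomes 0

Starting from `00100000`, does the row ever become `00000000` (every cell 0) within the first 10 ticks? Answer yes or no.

yes

00000000
all cells are 0 at tick 1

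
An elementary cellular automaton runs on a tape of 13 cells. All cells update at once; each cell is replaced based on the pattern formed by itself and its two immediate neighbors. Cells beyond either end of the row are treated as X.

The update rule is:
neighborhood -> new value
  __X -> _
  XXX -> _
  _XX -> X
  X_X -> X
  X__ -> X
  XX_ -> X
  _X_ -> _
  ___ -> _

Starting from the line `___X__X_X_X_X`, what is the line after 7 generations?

XX_X_XX___X_X

X___X__X_X_XX
XX___X__X_XX_
_XX___X__XXXX
XXXX___X_X___
___XX___X_X__
X__XXX___X_X_
XX_X_XX___X_X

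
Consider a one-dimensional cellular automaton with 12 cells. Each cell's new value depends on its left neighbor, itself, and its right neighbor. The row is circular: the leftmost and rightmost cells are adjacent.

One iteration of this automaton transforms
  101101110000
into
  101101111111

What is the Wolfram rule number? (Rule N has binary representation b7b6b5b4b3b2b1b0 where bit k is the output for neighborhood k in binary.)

223

position 6: 111 → 1  (bit 7 = 1)
position 3: 110 → 1  (bit 6 = 1)
position 1: 101 → 0  (bit 5 = 0)
position 8: 100 → 1  (bit 4 = 1)
position 2: 011 → 1  (bit 3 = 1)
position 0: 010 → 1  (bit 2 = 1)
position 11: 001 → 1  (bit 1 = 1)
position 9: 000 → 1  (bit 0 = 1)
bits b7..b0 = 11011111 = 223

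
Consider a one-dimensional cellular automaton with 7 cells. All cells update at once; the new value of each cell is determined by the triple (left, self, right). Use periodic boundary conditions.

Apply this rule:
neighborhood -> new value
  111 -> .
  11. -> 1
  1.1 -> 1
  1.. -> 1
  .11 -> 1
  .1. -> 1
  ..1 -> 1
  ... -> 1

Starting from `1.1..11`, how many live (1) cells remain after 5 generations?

111111.
1....11
111111.  (repeats generation 1; period 2)
generation 5: 111111.
count of 1: 6

6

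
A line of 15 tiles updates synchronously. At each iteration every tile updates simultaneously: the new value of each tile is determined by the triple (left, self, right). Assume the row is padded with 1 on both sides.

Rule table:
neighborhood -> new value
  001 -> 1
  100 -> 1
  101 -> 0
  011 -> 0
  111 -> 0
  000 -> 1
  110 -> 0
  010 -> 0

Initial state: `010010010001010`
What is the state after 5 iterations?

001111111110000

001101101110000
110000000001111
001111111110000
110000000001111  (repeats iteration 2; period 2)
iteration 5: 001111111110000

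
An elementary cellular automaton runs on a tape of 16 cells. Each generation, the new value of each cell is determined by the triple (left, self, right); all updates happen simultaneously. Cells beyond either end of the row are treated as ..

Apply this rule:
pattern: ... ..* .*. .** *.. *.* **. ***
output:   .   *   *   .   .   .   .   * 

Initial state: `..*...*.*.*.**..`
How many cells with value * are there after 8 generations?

generation 1: .**..**.*.*.....
generation 2: *...*...*.*.....
generation 3: *..**..**.*.....
generation 4: *.*...*...*.....
generation 5: *.*..**..**.....
generation 6: *.*.*...*.......
generation 7: *.*.*..**.......
generation 8: *.*.*.*.........
count of *: 4

4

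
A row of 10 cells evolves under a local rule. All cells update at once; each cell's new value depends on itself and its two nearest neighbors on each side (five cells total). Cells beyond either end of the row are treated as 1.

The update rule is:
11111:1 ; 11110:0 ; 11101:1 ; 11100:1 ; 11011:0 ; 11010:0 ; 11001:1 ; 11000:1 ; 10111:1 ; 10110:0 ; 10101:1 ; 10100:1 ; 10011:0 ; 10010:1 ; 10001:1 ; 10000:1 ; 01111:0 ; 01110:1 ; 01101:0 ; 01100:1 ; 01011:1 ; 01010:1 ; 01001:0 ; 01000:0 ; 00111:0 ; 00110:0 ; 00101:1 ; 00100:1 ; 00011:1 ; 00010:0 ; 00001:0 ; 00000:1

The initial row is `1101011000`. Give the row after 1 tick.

0101101111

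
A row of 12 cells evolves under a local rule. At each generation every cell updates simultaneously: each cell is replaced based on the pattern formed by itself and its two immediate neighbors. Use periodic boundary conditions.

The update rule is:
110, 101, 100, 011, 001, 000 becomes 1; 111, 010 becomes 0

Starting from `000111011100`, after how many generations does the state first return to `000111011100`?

111101110111
000111011100

2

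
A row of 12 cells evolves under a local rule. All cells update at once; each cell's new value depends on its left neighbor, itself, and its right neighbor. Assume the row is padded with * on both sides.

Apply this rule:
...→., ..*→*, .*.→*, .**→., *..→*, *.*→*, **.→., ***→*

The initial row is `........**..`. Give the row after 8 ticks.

*......*..**
.*....****.*
***..*.**.*.
**.****..***
*.*.**.**.**
.***..*..*.*
*.*.*******.
.***.*****.*

.***.*****.*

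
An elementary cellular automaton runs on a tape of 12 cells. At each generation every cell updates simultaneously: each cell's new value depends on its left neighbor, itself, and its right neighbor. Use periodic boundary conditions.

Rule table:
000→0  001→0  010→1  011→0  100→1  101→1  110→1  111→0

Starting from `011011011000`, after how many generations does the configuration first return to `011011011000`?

001101101100
000110110110
000011011011
100001101101
110000110110
011000011011
101100001101
110110000110
011011000011
101101100001
110110110000
011011011000

12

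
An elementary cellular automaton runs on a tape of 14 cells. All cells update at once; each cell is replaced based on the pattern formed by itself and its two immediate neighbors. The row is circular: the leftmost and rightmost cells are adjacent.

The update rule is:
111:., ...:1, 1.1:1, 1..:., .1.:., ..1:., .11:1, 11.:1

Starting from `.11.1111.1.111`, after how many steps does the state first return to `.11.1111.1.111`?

11111..11.11.1
....1..1111111
.11....1.....1
111.11...111..
1.1111.1.1.1..
.11..11.1.1...
.11..111.1..11
111..1.11...11
..1...111.1.1.
1...1.1.11.1..
..1..1.1111...
1.....11..1.11
1.111.11...11.
.11.1111.1.111

14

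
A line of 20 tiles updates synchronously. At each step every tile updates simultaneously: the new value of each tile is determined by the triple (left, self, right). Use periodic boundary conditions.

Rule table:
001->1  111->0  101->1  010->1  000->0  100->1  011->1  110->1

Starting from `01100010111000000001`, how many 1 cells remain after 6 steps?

8

11110111101100000011
00011100111110000110
00110111100011001111
11111100110111111001
00000111111100001111
10001100000110011001
count of 1: 8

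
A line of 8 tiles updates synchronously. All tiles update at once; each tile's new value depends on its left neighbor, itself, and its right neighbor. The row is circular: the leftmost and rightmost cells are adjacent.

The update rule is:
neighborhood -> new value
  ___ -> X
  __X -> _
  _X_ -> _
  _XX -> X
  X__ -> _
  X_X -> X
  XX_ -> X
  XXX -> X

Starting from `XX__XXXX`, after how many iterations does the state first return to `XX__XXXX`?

XX__XXXX

1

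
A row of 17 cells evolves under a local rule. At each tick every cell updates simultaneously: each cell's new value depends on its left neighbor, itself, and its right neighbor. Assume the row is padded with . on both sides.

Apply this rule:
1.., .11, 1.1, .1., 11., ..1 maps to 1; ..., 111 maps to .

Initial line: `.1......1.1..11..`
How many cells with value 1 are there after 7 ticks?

111....111111111.
1.11..11.......11
111111111.....111
1.......11...11.1
11.....1111.11111
111...11..111...1
1.11.111111.11.11
count of 1: 13

13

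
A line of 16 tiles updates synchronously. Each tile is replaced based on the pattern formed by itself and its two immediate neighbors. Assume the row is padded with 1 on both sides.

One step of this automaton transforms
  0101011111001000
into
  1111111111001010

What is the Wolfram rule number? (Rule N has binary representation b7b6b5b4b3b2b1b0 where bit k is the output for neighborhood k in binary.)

position 6: 111 → 1  (bit 7 = 1)
position 9: 110 → 1  (bit 6 = 1)
position 0: 101 → 1  (bit 5 = 1)
position 10: 100 → 0  (bit 4 = 0)
position 5: 011 → 1  (bit 3 = 1)
position 1: 010 → 1  (bit 2 = 1)
position 11: 001 → 0  (bit 1 = 0)
position 14: 000 → 1  (bit 0 = 1)
bits b7..b0 = 11101101 = 237

237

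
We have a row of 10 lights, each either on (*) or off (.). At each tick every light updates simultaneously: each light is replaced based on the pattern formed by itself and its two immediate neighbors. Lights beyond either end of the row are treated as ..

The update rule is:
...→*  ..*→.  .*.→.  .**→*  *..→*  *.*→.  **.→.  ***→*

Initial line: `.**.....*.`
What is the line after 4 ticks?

.*.****..*
...***.*..
**.**...**
*..*.**.*.

*..*.**.*.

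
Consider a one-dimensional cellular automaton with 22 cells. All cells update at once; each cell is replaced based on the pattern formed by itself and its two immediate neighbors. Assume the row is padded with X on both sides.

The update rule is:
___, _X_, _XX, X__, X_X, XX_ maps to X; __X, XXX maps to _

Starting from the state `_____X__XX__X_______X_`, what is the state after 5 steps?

XX____XXXXX_XXX_X___XX

step 1: XXXX_XX_XXX_XXXXXXX_XX
step 2: ___XXXXXX_XXX_____XXX_
step 3: XX_X____XXX_XXXXX_X_XX
step 4: _XXXXXX_X_XXX___XXXXX_
step 5: XX____XXXXX_XXX_X___XX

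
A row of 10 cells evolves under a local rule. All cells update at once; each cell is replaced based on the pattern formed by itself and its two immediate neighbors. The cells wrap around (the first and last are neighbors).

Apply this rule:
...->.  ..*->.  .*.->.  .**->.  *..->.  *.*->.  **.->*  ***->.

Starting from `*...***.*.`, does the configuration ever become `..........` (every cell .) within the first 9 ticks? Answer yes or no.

yes

......*...
..........
all cells are . at tick 2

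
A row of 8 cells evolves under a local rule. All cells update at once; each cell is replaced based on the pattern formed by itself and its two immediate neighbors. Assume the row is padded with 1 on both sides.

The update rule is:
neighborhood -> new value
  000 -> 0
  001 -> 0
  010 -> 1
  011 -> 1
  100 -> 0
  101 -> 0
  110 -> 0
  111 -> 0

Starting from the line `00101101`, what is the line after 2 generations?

00101001
00101001

00101001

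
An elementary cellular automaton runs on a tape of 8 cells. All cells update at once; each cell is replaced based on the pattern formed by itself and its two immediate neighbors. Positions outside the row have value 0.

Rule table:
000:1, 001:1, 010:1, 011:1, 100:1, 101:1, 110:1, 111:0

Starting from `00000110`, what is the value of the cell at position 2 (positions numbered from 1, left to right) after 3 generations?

generation 1: 11111111
generation 2: 10000001
generation 3: 11111111
position 2 holds 1

1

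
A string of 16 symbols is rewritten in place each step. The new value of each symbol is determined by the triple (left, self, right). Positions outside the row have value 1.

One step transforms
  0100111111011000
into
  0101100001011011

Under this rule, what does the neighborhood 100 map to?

At position 2 the neighborhood is 100; the next row has 0 there.

0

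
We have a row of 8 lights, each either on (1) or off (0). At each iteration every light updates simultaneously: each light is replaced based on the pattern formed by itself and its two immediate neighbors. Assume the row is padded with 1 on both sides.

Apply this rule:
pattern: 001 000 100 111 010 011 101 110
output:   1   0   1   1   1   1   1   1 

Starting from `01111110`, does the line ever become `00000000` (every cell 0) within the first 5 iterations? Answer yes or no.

iteration 1: 11111111
iteration 2: 11111111  (fixed point — unchanged through iteration 5)
iteration 5 is 11111111, still not uniform 0

no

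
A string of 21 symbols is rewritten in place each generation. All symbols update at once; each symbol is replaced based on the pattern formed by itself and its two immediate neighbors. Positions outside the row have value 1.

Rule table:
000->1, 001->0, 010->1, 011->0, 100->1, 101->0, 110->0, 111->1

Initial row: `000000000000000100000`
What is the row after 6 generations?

111111111000100101010

111111111111110111110
111111111111100011100
111111111111011001010
111111111110000101010
111111111101110101010
111111111000100101010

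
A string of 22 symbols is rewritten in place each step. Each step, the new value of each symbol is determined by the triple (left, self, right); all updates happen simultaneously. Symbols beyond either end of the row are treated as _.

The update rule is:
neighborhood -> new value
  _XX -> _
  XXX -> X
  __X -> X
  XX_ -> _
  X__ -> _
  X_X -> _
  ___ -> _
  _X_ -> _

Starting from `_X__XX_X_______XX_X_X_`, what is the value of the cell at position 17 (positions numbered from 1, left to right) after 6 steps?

_

step 1: X__X__________X_______
step 2: __X__________X________
step 3: _X__________X_________
step 4: X__________X__________
step 5: __________X___________
step 6: _________X____________
position 17 holds _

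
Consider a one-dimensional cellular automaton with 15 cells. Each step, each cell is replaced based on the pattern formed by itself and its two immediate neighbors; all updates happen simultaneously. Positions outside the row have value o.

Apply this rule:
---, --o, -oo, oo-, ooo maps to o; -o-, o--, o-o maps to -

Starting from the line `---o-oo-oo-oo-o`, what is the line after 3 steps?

-oo-ooo-oo-oo-o

-oo--oo-oo-oo-o
-oo-ooo-oo-oo-o
-oo-ooo-oo-oo-o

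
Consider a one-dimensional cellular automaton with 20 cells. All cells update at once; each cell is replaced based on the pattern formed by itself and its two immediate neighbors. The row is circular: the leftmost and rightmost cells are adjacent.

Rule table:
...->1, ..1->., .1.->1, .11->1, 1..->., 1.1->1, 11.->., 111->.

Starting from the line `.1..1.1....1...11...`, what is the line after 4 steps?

..1.1..111..11111.1.

.1..111.11.1.1.1..11
11..1..11.111111..1.
1...1..1.11.......11
..1.1..111..11111.1.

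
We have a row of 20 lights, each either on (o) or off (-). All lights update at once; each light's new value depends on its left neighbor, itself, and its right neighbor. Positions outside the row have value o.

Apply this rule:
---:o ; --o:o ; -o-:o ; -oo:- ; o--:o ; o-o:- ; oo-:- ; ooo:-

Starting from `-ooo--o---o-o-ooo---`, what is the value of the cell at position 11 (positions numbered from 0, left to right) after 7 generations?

o

----ooooooo-o----ooo
oooo--------ooooo---
----oooooooo-----ooo
oooo--------ooooo---  (repeats generation 2; period 2)
generation 7: ----oooooooo-----ooo
position 11 holds o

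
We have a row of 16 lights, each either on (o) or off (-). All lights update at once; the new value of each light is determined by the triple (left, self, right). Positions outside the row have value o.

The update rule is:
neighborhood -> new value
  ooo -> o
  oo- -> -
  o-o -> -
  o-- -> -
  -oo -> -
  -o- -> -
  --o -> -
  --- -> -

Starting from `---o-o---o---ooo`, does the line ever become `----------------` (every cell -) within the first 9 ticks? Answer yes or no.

yes

--------------oo
---------------o
----------------
all cells are - at tick 3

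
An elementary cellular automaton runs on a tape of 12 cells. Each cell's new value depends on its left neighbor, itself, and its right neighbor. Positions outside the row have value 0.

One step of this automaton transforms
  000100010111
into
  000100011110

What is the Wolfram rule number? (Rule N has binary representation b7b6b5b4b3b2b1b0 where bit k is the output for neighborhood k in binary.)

position 10: 111 → 1  (bit 7 = 1)
position 11: 110 → 0  (bit 6 = 0)
position 8: 101 → 1  (bit 5 = 1)
position 4: 100 → 0  (bit 4 = 0)
position 9: 011 → 1  (bit 3 = 1)
position 3: 010 → 1  (bit 2 = 1)
position 2: 001 → 0  (bit 1 = 0)
position 0: 000 → 0  (bit 0 = 0)
bits b7..b0 = 10101100 = 172

172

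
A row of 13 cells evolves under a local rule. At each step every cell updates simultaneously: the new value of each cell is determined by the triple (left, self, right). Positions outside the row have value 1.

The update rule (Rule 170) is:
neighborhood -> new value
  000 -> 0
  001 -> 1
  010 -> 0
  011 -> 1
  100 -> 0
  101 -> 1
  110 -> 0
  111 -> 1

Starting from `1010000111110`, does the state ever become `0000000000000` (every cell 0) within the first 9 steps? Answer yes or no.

0100001111101
1000011111011
0000111110111
0001111101111
0011111011111
0111110111111
1111101111111
1111011111111
1110111111111
step 9 is 1110111111111, still not uniform 0

no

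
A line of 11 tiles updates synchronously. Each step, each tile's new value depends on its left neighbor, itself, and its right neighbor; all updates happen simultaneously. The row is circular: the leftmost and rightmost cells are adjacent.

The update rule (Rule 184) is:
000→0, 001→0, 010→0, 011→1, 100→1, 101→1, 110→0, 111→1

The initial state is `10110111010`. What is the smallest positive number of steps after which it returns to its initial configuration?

11

01101110101
11011101010
10111010101
01110101011
11101010110
11010101101
10101011011
01010110111
10101101110
01011011101
10110111010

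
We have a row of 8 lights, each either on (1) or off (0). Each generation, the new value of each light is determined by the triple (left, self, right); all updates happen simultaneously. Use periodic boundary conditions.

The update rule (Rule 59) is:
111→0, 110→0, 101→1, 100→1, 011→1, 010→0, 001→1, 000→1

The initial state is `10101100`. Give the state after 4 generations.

11011010

01011011
10110110
01101101
11011010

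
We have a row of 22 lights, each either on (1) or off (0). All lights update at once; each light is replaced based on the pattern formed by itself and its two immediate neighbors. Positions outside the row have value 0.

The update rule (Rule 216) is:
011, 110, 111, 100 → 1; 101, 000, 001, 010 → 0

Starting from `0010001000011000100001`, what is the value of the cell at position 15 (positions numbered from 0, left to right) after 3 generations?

0001000100011100010000
0000100010011110001000
0000010001011111000100
position 15 holds 1

1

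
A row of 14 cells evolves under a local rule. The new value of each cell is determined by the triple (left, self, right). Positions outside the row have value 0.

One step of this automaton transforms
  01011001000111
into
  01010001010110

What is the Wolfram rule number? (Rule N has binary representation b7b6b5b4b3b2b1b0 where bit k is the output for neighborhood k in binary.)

position 12: 111 → 1  (bit 7 = 1)
position 4: 110 → 0  (bit 6 = 0)
position 2: 101 → 0  (bit 5 = 0)
position 5: 100 → 0  (bit 4 = 0)
position 3: 011 → 1  (bit 3 = 1)
position 1: 010 → 1  (bit 2 = 1)
position 0: 001 → 0  (bit 1 = 0)
position 9: 000 → 1  (bit 0 = 1)
bits b7..b0 = 10001101 = 141

141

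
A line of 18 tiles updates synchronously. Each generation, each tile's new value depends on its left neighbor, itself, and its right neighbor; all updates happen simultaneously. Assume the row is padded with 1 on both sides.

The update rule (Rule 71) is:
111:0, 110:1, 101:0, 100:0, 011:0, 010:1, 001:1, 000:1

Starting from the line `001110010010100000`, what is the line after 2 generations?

010110010010100000

010010110110101111
010110010010100000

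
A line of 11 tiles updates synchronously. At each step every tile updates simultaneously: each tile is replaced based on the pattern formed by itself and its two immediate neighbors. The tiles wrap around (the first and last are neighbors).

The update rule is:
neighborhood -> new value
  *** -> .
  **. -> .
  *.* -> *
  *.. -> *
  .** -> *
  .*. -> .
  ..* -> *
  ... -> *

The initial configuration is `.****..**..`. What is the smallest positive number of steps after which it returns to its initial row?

22

**...***.**
..****..**.
***...***.*
...****..**
****...***.
*...****..*
.****...***
**...****..
*.****...**
.**...****.
**.****...*
..**...****
***.****...
*..**...***
.***.****..
**..**...**
..***.****.
***..**...*
...***.****
****..**...
*...***.***
.****..**..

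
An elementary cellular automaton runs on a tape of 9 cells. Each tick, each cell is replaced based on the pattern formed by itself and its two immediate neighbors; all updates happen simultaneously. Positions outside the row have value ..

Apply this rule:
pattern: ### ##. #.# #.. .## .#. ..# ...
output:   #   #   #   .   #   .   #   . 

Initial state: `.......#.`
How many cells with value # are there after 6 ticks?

1

......#..
.....#...
....#....
...#.....
..#......
.#.......
count of #: 1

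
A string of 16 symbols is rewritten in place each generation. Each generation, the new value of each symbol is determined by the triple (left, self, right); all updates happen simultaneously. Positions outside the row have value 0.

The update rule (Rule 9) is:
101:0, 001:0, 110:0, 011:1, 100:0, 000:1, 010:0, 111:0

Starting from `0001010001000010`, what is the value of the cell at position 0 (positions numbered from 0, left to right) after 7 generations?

1100000100011000
1001110001010011
0001000100000010
1100010001111000
1001000101000011
0000010000011010
1111000111010000
position 0 holds 1

1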